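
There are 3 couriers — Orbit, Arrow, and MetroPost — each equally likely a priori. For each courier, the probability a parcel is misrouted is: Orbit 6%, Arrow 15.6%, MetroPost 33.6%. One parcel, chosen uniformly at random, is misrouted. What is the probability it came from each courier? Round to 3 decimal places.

With a uniform prior (1/3 each), posterior ∝ likelihood:
  Orbit: 0.06
  Arrow: 0.156
  MetroPost: 0.336
Sum = 0.552.
P(Orbit | misrouted) = 0.06/0.552 ≈ 0.109
P(Arrow | misrouted) = 0.156/0.552 ≈ 0.283
P(MetroPost | misrouted) = 0.336/0.552 ≈ 0.609
(Check: 0.109+0.283+0.609 = 1.001.)

Orbit 0.109, Arrow 0.283, MetroPost 0.609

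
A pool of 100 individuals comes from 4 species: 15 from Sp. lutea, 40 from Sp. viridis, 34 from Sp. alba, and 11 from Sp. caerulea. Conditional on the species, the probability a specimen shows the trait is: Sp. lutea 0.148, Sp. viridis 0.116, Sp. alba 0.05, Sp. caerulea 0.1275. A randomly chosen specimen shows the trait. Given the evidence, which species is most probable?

Sp. viridis

Unnormalized posteriors (prior × likelihood):
  Sp. lutea: 0.15 × 0.148 = 0.0222
  Sp. viridis: 0.4 × 0.116 = 0.0464
  Sp. alba: 0.34 × 0.05 = 0.017
  Sp. caerulea: 0.11 × 0.1275 = 0.014025
Sum = 0.099625.
Largest term belongs to Sp. viridis, so Sp. viridis is most probable.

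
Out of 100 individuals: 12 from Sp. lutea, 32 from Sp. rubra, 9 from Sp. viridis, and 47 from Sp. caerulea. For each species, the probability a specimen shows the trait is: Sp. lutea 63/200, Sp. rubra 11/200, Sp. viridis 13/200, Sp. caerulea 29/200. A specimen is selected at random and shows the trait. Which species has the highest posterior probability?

Sp. caerulea

By Bayes' rule, posterior ∝ prior × likelihood:
  Sp. lutea: 0.12 × 0.315 = 0.0378
  Sp. rubra: 0.32 × 0.055 = 0.0176
  Sp. viridis: 0.09 × 0.065 = 0.00585
  Sp. caerulea: 0.47 × 0.145 = 0.06815
Normalizing constant = 0.1294.
Largest term belongs to Sp. caerulea, so Sp. caerulea is most probable.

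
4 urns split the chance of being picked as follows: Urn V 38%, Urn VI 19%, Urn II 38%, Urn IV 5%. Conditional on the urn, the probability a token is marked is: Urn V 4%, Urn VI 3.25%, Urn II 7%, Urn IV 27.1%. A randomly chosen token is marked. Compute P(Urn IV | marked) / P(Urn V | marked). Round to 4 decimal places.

Compute prior × likelihood for every hypothesis:
  Urn V: 0.38 × 0.04 = 0.0152
  Urn VI: 0.19 × 0.0325 = 0.006175
  Urn II: 0.38 × 0.07 = 0.0266
  Urn IV: 0.05 × 0.271 = 0.01355
Total = 0.061525.
The ratio is 0.01355 / 0.0152 (the normalizer cancels) = 0.8914.

0.8914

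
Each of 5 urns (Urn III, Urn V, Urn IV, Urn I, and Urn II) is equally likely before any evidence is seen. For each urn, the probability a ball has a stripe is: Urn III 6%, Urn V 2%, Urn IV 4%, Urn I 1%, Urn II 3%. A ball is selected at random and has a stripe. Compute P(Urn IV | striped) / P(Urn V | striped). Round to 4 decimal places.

Since the prior is uniform, the posterior is proportional to the likelihood:
  Urn III: 0.06
  Urn V: 0.02
  Urn IV: 0.04
  Urn I: 0.01
  Urn II: 0.03
Total = 0.16.
The ratio is 0.04 / 0.02 (the normalizer cancels) = 2.0000.

2.0000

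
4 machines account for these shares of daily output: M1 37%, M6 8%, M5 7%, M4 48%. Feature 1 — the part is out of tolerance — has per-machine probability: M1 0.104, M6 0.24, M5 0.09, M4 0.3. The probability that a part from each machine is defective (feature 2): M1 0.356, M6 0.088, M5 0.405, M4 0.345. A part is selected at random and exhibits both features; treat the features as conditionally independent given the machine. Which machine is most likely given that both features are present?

Unnormalized posteriors (prior × likelihood):
  M1: 0.37 × 0.104 × 0.356 = 0.01369888
  M6: 0.08 × 0.24 × 0.088 = 0.0016896
  M5: 0.07 × 0.09 × 0.405 = 0.0025515
  M4: 0.48 × 0.3 × 0.345 = 0.04968
Normalizing constant = 0.06761998.
Largest term belongs to M4, so M4 is most probable.

M4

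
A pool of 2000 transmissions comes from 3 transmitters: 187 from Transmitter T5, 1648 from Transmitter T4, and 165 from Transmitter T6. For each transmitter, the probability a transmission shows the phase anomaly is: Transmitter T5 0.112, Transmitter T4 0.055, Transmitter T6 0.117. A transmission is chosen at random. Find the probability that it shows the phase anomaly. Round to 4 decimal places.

Unnormalized posteriors (prior × likelihood):
  Transmitter T5: 0.0935 × 0.112 = 0.010472
  Transmitter T4: 0.824 × 0.055 = 0.04532
  Transmitter T6: 0.0825 × 0.117 = 0.0096525
P(anomaly) = 0.010472 + 0.04532 + 0.0096525 = 0.0654445 → 0.0654.

0.0654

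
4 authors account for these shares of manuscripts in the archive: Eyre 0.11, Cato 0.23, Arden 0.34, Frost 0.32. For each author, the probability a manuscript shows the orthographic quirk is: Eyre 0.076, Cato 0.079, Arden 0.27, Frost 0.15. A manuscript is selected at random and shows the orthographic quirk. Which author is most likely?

Arden

Prior × likelihood for each hypothesis:
  Eyre: 0.11 × 0.076 = 0.00836
  Cato: 0.23 × 0.079 = 0.01817
  Arden: 0.34 × 0.27 = 0.0918
  Frost: 0.32 × 0.15 = 0.048
Sum = 0.16633.
Largest term belongs to Arden, so Arden is most probable.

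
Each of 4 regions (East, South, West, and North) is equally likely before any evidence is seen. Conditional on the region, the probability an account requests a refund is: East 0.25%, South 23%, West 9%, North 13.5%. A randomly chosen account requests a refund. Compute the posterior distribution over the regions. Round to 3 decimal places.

East 0.005, South 0.503, West 0.197, North 0.295

Since the prior is uniform, the posterior is proportional to the likelihood:
  East: 0.0025
  South: 0.23
  West: 0.09
  North: 0.135
Total = 0.4575.
P(East | refund) = 0.0025/0.4575 ≈ 0.005
P(South | refund) = 0.23/0.4575 ≈ 0.503
P(West | refund) = 0.09/0.4575 ≈ 0.197
P(North | refund) = 0.135/0.4575 ≈ 0.295
(Check: 0.005+0.503+0.197+0.295 = 1.000.)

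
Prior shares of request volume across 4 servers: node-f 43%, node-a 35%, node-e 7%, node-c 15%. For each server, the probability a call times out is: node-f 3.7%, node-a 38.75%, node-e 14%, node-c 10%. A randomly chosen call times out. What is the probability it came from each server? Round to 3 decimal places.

node-f 0.090, node-a 0.769, node-e 0.056, node-c 0.085

Compute prior × likelihood for every hypothesis:
  node-f: 0.43 × 0.037 = 0.01591
  node-a: 0.35 × 0.3875 = 0.135625
  node-e: 0.07 × 0.14 = 0.0098
  node-c: 0.15 × 0.1 = 0.015
Normalizing constant = 0.176335.
P(node-f | timeout) = 0.01591/0.176335 ≈ 0.090
P(node-a | timeout) = 0.135625/0.176335 ≈ 0.769
P(node-e | timeout) = 0.0098/0.176335 ≈ 0.056
P(node-c | timeout) = 0.015/0.176335 ≈ 0.085
(Check: 0.090+0.769+0.056+0.085 = 1.000.)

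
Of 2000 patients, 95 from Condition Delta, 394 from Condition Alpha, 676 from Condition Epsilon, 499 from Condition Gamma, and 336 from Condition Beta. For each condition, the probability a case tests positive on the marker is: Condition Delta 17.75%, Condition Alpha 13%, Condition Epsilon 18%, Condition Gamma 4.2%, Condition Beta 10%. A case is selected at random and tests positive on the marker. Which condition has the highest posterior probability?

Condition Epsilon

By Bayes' rule, posterior ∝ prior × likelihood:
  Condition Delta: 0.0475 × 0.1775 = 0.00843125
  Condition Alpha: 0.197 × 0.13 = 0.02561
  Condition Epsilon: 0.338 × 0.18 = 0.06084
  Condition Gamma: 0.2495 × 0.042 = 0.010479
  Condition Beta: 0.168 × 0.1 = 0.0168
Total = 0.12216025.
Largest term belongs to Condition Epsilon, so Condition Epsilon is most probable.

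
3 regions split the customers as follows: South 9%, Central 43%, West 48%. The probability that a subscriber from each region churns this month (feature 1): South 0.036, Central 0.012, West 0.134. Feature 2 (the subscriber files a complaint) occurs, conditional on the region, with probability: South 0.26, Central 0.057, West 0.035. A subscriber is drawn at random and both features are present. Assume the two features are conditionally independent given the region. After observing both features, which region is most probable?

Compute prior × likelihood for every hypothesis:
  South: 0.09 × 0.036 × 0.26 = 0.0008424
  Central: 0.43 × 0.012 × 0.057 = 0.00029412
  West: 0.48 × 0.134 × 0.035 = 0.0022512
Normalizing constant = 0.00338772.
Largest term belongs to West, so West is most probable.

West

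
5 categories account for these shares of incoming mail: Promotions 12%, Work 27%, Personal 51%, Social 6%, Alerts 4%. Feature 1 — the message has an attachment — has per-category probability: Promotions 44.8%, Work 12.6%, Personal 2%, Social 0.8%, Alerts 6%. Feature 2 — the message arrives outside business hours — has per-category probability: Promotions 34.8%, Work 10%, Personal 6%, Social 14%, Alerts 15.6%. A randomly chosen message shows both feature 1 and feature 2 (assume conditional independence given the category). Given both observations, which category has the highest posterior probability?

Promotions

Compute prior × likelihood for every hypothesis:
  Promotions: 0.12 × 0.448 × 0.348 = 0.01870848
  Work: 0.27 × 0.126 × 0.1 = 0.003402
  Personal: 0.51 × 0.02 × 0.06 = 0.000612
  Social: 0.06 × 0.008 × 0.14 = 0.0000672
  Alerts: 0.04 × 0.06 × 0.156 = 0.0003744
Total = 0.02316408.
Largest term belongs to Promotions, so Promotions is most probable.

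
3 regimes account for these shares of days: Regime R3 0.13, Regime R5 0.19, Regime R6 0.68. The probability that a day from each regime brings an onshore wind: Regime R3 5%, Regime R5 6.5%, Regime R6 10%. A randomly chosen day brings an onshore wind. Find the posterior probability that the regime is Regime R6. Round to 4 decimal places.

0.7830

By Bayes' rule, posterior ∝ prior × likelihood:
  Regime R3: 0.13 × 0.05 = 0.0065
  Regime R5: 0.19 × 0.065 = 0.01235
  Regime R6: 0.68 × 0.1 = 0.068
Sum = 0.08685.
P(Regime R6 | evidence) = 0.068 / 0.08685 ≈ 0.7830.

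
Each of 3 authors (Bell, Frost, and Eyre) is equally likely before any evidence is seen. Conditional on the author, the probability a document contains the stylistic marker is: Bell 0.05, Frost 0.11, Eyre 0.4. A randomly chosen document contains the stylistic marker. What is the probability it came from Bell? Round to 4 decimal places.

0.0893

Since the prior is uniform, the posterior is proportional to the likelihood:
  Bell: 0.05
  Frost: 0.11
  Eyre: 0.4
Normalizing constant = 0.56.
P(Bell | evidence) = 0.05 / 0.56 ≈ 0.0893.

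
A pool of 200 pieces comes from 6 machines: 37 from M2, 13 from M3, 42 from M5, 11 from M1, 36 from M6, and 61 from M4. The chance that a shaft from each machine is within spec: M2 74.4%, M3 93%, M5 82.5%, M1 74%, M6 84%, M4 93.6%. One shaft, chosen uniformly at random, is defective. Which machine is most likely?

Taking complements, P(defective | each) = M2 0.256, M3 0.07, M5 0.175, M1 0.26, M6 0.16, M4 0.064.
Unnormalized posteriors (prior × likelihood):
  M2: 0.185 × 0.256 = 0.04736
  M3: 0.065 × 0.07 = 0.00455
  M5: 0.21 × 0.175 = 0.03675
  M1: 0.055 × 0.26 = 0.0143
  M6: 0.18 × 0.16 = 0.0288
  M4: 0.305 × 0.064 = 0.01952
Sum = 0.15128.
Largest term belongs to M2, so M2 is most probable.

M2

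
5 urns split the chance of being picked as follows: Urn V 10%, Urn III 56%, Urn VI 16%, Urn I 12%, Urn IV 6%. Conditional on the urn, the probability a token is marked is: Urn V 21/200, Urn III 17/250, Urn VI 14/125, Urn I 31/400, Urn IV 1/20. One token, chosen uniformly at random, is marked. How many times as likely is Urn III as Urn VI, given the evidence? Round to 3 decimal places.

Compute prior × likelihood for every hypothesis:
  Urn V: 0.1 × 0.105 = 0.0105
  Urn III: 0.56 × 0.068 = 0.03808
  Urn VI: 0.16 × 0.112 = 0.01792
  Urn I: 0.12 × 0.0775 = 0.0093
  Urn IV: 0.06 × 0.05 = 0.003
Sum = 0.0788.
The ratio is 0.03808 / 0.01792 (the normalizer cancels) = 2.125.

2.125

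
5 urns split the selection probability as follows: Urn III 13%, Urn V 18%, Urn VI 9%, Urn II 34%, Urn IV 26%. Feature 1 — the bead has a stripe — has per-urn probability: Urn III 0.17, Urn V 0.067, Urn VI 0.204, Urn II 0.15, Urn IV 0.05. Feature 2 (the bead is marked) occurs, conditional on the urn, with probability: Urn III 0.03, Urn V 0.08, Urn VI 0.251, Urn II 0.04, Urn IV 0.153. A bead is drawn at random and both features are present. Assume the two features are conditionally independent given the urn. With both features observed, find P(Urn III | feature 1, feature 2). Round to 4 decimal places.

Compute prior × likelihood for every hypothesis:
  Urn III: 0.13 × 0.17 × 0.03 = 0.000663
  Urn V: 0.18 × 0.067 × 0.08 = 0.0009648
  Urn VI: 0.09 × 0.204 × 0.251 = 0.00460836
  Urn II: 0.34 × 0.15 × 0.04 = 0.00204
  Urn IV: 0.26 × 0.05 × 0.153 = 0.001989
Total = 0.01026516.
P(Urn III | evidence) = 0.000663 / 0.01026516 ≈ 0.0646.

0.0646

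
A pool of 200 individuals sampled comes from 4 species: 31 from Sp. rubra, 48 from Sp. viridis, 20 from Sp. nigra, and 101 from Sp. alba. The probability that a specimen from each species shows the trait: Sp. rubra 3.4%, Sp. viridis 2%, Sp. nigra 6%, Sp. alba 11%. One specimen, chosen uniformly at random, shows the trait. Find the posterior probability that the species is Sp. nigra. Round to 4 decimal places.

0.0838

By Bayes' rule, posterior ∝ prior × likelihood:
  Sp. rubra: 0.155 × 0.034 = 0.00527
  Sp. viridis: 0.24 × 0.02 = 0.0048
  Sp. nigra: 0.1 × 0.06 = 0.006
  Sp. alba: 0.505 × 0.11 = 0.05555
Sum = 0.07162.
P(Sp. nigra | evidence) = 0.006 / 0.07162 ≈ 0.0838.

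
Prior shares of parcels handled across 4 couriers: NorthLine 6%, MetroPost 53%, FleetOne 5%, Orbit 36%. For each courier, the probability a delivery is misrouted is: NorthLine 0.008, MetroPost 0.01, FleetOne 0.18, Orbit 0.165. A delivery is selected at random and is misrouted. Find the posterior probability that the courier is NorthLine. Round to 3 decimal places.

0.006

Compute prior × likelihood for every hypothesis:
  NorthLine: 0.06 × 0.008 = 0.00048
  MetroPost: 0.53 × 0.01 = 0.0053
  FleetOne: 0.05 × 0.18 = 0.009
  Orbit: 0.36 × 0.165 = 0.0594
Total = 0.07418.
P(NorthLine | evidence) = 0.00048 / 0.07418 ≈ 0.006.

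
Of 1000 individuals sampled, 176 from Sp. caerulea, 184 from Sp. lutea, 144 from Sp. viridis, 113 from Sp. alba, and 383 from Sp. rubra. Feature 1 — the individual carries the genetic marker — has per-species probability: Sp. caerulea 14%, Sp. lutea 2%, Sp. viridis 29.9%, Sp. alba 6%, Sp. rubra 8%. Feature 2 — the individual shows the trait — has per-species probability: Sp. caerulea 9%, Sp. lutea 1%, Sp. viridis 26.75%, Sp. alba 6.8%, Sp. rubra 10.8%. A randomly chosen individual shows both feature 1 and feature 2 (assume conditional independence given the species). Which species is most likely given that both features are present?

Prior × likelihood for each hypothesis:
  Sp. caerulea: 0.176 × 0.14 × 0.09 = 0.0022176
  Sp. lutea: 0.184 × 0.02 × 0.01 = 0.0000368
  Sp. viridis: 0.144 × 0.299 × 0.2675 = 0.01151748
  Sp. alba: 0.113 × 0.06 × 0.068 = 0.00046104
  Sp. rubra: 0.383 × 0.08 × 0.108 = 0.00330912
Sum = 0.01754204.
Largest term belongs to Sp. viridis, so Sp. viridis is most probable.

Sp. viridis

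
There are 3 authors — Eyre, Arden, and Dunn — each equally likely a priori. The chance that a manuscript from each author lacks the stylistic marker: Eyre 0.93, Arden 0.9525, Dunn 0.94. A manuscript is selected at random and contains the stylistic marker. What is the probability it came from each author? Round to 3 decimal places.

Taking complements, P(marker | each) = Eyre 0.07, Arden 0.0475, Dunn 0.06.
With a uniform prior (1/3 each), posterior ∝ likelihood:
  Eyre: 0.07
  Arden: 0.0475
  Dunn: 0.06
Normalizing constant = 0.1775.
P(Eyre | marker) = 0.07/0.1775 ≈ 0.394
P(Arden | marker) = 0.0475/0.1775 ≈ 0.268
P(Dunn | marker) = 0.06/0.1775 ≈ 0.338

Eyre 0.394, Arden 0.268, Dunn 0.338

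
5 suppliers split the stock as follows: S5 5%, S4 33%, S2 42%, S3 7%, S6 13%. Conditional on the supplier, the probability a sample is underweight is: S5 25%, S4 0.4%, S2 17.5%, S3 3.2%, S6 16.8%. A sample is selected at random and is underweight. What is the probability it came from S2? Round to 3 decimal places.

Compute prior × likelihood for every hypothesis:
  S5: 0.05 × 0.25 = 0.0125
  S4: 0.33 × 0.004 = 0.00132
  S2: 0.42 × 0.175 = 0.0735
  S3: 0.07 × 0.032 = 0.00224
  S6: 0.13 × 0.168 = 0.02184
Total = 0.1114.
P(S2 | evidence) = 0.0735 / 0.1114 ≈ 0.660.

0.660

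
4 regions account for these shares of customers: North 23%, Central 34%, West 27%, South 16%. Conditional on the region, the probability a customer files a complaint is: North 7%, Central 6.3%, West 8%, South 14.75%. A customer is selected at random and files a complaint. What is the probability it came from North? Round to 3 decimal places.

0.195

Prior × likelihood for each hypothesis:
  North: 0.23 × 0.07 = 0.0161
  Central: 0.34 × 0.063 = 0.02142
  West: 0.27 × 0.08 = 0.0216
  South: 0.16 × 0.1475 = 0.0236
Normalizing constant = 0.08272.
P(North | evidence) = 0.0161 / 0.08272 ≈ 0.195.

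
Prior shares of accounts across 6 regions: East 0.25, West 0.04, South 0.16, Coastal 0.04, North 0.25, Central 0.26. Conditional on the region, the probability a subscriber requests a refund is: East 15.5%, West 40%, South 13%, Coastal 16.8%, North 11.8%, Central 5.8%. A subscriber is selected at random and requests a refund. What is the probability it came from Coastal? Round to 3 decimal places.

0.053

By Bayes' rule, posterior ∝ prior × likelihood:
  East: 0.25 × 0.155 = 0.03875
  West: 0.04 × 0.4 = 0.016
  South: 0.16 × 0.13 = 0.0208
  Coastal: 0.04 × 0.168 = 0.00672
  North: 0.25 × 0.118 = 0.0295
  Central: 0.26 × 0.058 = 0.01508
Normalizing constant = 0.12685.
P(Coastal | evidence) = 0.00672 / 0.12685 ≈ 0.053.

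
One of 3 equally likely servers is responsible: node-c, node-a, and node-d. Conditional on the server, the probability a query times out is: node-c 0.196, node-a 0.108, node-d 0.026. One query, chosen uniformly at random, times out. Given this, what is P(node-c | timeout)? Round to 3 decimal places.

Since the prior is uniform, the posterior is proportional to the likelihood:
  node-c: 0.196
  node-a: 0.108
  node-d: 0.026
Sum = 0.33.
P(node-c | evidence) = 0.196 / 0.33 ≈ 0.594.

0.594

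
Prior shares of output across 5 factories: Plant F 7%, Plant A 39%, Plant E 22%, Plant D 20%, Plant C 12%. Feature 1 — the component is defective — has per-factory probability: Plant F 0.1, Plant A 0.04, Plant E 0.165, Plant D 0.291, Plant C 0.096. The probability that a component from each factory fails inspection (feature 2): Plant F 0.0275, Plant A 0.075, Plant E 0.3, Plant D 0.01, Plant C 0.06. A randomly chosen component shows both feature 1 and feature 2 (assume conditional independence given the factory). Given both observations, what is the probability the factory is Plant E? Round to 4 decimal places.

Prior × likelihood for each hypothesis:
  Plant F: 0.07 × 0.1 × 0.0275 = 0.0001925
  Plant A: 0.39 × 0.04 × 0.075 = 0.00117
  Plant E: 0.22 × 0.165 × 0.3 = 0.01089
  Plant D: 0.2 × 0.291 × 0.01 = 0.000582
  Plant C: 0.12 × 0.096 × 0.06 = 0.0006912
Normalizing constant = 0.0135257.
P(Plant E | evidence) = 0.01089 / 0.0135257 ≈ 0.8051.

0.8051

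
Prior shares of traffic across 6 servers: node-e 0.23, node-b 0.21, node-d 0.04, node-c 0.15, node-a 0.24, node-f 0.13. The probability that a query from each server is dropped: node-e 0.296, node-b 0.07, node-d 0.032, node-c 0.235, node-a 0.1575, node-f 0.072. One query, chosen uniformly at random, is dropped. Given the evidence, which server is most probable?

node-e

Prior × likelihood for each hypothesis:
  node-e: 0.23 × 0.296 = 0.06808
  node-b: 0.21 × 0.07 = 0.0147
  node-d: 0.04 × 0.032 = 0.00128
  node-c: 0.15 × 0.235 = 0.03525
  node-a: 0.24 × 0.1575 = 0.0378
  node-f: 0.13 × 0.072 = 0.00936
Normalizing constant = 0.16647.
Largest term belongs to node-e, so node-e is most probable.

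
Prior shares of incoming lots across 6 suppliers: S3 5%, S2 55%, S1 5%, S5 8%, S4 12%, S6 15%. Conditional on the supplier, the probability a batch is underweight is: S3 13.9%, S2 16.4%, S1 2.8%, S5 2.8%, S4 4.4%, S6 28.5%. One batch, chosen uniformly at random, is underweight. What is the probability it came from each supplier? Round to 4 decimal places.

S3 0.0467, S2 0.6061, S1 0.0094, S5 0.0151, S4 0.0355, S6 0.2873

Prior × likelihood for each hypothesis:
  S3: 0.05 × 0.139 = 0.00695
  S2: 0.55 × 0.164 = 0.0902
  S1: 0.05 × 0.028 = 0.0014
  S5: 0.08 × 0.028 = 0.00224
  S4: 0.12 × 0.044 = 0.00528
  S6: 0.15 × 0.285 = 0.04275
Normalizing constant = 0.14882.
P(S3 | underweight) = 0.00695/0.14882 ≈ 0.0467
P(S2 | underweight) = 0.0902/0.14882 ≈ 0.6061
P(S1 | underweight) = 0.0014/0.14882 ≈ 0.0094
P(S5 | underweight) = 0.00224/0.14882 ≈ 0.0151
P(S4 | underweight) = 0.00528/0.14882 ≈ 0.0355
P(S6 | underweight) = 0.04275/0.14882 ≈ 0.2873
(Check: 0.0467+0.6061+0.0094+0.0151+0.0355+0.2873 = 1.0001.)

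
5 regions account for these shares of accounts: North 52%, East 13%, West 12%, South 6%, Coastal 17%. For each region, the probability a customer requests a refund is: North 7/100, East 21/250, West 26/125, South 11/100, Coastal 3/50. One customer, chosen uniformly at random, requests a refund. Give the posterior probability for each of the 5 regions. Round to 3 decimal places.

North 0.409, East 0.123, West 0.280, South 0.074, Coastal 0.115

By Bayes' rule, posterior ∝ prior × likelihood:
  North: 0.52 × 0.07 = 0.0364
  East: 0.13 × 0.084 = 0.01092
  West: 0.12 × 0.208 = 0.02496
  South: 0.06 × 0.11 = 0.0066
  Coastal: 0.17 × 0.06 = 0.0102
Total = 0.08908.
P(North | refund) = 0.0364/0.08908 ≈ 0.409
P(East | refund) = 0.01092/0.08908 ≈ 0.123
P(West | refund) = 0.02496/0.08908 ≈ 0.280
P(South | refund) = 0.0066/0.08908 ≈ 0.074
P(Coastal | refund) = 0.0102/0.08908 ≈ 0.115
(Check: 0.409+0.123+0.280+0.074+0.115 = 1.001.)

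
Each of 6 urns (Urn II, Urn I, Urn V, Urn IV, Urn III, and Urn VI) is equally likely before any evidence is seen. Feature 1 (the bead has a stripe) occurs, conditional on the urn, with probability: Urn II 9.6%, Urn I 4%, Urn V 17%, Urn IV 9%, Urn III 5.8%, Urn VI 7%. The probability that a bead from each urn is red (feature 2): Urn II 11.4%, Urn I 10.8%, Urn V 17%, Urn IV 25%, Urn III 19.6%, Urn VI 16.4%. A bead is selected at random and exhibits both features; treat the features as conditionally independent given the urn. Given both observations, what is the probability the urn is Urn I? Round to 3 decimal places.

0.048

Since the prior is uniform, the posterior is proportional to the likelihood:
  Urn II: 0.096 × 0.114 = 0.010944
  Urn I: 0.04 × 0.108 = 0.00432
  Urn V: 0.17 × 0.17 = 0.0289
  Urn IV: 0.09 × 0.25 = 0.0225
  Urn III: 0.058 × 0.196 = 0.011368
  Urn VI: 0.07 × 0.164 = 0.01148
Normalizing constant = 0.089512.
P(Urn I | evidence) = 0.00432 / 0.089512 ≈ 0.048.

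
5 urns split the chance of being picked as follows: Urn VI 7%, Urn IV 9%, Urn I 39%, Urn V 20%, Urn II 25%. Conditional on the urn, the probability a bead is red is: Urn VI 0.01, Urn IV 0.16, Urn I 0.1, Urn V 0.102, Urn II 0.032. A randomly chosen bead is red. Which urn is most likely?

Urn I

By Bayes' rule, posterior ∝ prior × likelihood:
  Urn VI: 0.07 × 0.01 = 0.0007
  Urn IV: 0.09 × 0.16 = 0.0144
  Urn I: 0.39 × 0.1 = 0.039
  Urn V: 0.2 × 0.102 = 0.0204
  Urn II: 0.25 × 0.032 = 0.008
Total = 0.0825.
Largest term belongs to Urn I, so Urn I is most probable.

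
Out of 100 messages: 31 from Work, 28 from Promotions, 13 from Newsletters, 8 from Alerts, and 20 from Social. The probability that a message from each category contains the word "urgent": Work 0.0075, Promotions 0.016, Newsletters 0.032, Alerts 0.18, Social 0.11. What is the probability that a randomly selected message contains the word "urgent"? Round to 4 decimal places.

By Bayes' rule, posterior ∝ prior × likelihood:
  Work: 0.31 × 0.0075 = 0.002325
  Promotions: 0.28 × 0.016 = 0.00448
  Newsletters: 0.13 × 0.032 = 0.00416
  Alerts: 0.08 × 0.18 = 0.0144
  Social: 0.2 × 0.11 = 0.022
P(urgent-flag) = 0.002325 + 0.00448 + 0.00416 + 0.0144 + 0.022 = 0.047365 → 0.0474.

0.0474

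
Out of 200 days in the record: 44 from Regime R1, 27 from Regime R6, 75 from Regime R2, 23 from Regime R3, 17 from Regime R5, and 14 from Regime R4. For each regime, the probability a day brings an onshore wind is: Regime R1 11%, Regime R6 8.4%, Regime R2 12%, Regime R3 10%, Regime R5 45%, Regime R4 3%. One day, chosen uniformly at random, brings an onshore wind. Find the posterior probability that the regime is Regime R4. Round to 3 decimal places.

Prior × likelihood for each hypothesis:
  Regime R1: 0.22 × 0.11 = 0.0242
  Regime R6: 0.135 × 0.084 = 0.01134
  Regime R2: 0.375 × 0.12 = 0.045
  Regime R3: 0.115 × 0.1 = 0.0115
  Regime R5: 0.085 × 0.45 = 0.03825
  Regime R4: 0.07 × 0.03 = 0.0021
Normalizing constant = 0.13239.
P(Regime R4 | evidence) = 0.0021 / 0.13239 ≈ 0.016.

0.016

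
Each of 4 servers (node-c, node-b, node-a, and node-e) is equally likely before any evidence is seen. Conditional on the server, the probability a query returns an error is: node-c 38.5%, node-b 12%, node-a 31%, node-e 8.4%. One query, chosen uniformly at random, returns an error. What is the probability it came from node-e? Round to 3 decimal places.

With a uniform prior (1/4 each), posterior ∝ likelihood:
  node-c: 0.385
  node-b: 0.12
  node-a: 0.31
  node-e: 0.084
Sum = 0.899.
P(node-e | evidence) = 0.084 / 0.899 ≈ 0.093.

0.093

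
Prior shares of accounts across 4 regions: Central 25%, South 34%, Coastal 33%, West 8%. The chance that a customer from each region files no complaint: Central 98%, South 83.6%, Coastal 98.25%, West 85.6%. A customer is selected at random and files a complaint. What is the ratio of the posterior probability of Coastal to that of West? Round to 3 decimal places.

Taking complements, P(complaint | each) = Central 0.02, South 0.164, Coastal 0.0175, West 0.144.
Prior × likelihood for each hypothesis:
  Central: 0.25 × 0.02 = 0.005
  South: 0.34 × 0.164 = 0.05576
  Coastal: 0.33 × 0.0175 = 0.005775
  West: 0.08 × 0.144 = 0.01152
Sum = 0.078055.
The ratio is 0.005775 / 0.01152 (the normalizer cancels) = 0.501.

0.501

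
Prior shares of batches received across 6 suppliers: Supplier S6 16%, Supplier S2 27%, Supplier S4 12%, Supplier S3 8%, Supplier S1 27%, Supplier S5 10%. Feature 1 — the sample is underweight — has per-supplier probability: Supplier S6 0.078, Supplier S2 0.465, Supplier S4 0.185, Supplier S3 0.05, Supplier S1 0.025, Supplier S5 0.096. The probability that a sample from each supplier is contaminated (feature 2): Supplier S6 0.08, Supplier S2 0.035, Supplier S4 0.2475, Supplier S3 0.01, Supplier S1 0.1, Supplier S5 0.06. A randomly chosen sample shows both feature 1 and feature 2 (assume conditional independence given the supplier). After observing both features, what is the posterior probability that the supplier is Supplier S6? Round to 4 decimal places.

0.0820

By Bayes' rule, posterior ∝ prior × likelihood:
  Supplier S6: 0.16 × 0.078 × 0.08 = 0.0009984
  Supplier S2: 0.27 × 0.465 × 0.035 = 0.00439425
  Supplier S4: 0.12 × 0.185 × 0.2475 = 0.0054945
  Supplier S3: 0.08 × 0.05 × 0.01 = 0.00004
  Supplier S1: 0.27 × 0.025 × 0.1 = 0.000675
  Supplier S5: 0.1 × 0.096 × 0.06 = 0.000576
Normalizing constant = 0.01217815.
P(Supplier S6 | evidence) = 0.0009984 / 0.01217815 ≈ 0.0820.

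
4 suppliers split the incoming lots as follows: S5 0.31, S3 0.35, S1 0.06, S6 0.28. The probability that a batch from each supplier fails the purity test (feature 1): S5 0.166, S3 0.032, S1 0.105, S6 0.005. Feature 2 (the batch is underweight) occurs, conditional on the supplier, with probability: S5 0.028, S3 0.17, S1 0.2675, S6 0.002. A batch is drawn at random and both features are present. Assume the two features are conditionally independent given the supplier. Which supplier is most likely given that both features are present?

S3

Unnormalized posteriors (prior × likelihood):
  S5: 0.31 × 0.166 × 0.028 = 0.00144088
  S3: 0.35 × 0.032 × 0.17 = 0.001904
  S1: 0.06 × 0.105 × 0.2675 = 0.00168525
  S6: 0.28 × 0.005 × 0.002 = 0.0000028
Total = 0.00503293.
Largest term belongs to S3, so S3 is most probable.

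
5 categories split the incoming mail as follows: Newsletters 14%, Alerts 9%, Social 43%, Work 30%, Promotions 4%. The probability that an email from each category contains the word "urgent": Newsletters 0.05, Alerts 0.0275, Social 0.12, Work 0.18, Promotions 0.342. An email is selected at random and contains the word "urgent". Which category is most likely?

Prior × likelihood for each hypothesis:
  Newsletters: 0.14 × 0.05 = 0.007
  Alerts: 0.09 × 0.0275 = 0.002475
  Social: 0.43 × 0.12 = 0.0516
  Work: 0.3 × 0.18 = 0.054
  Promotions: 0.04 × 0.342 = 0.01368
Sum = 0.128755.
Largest term belongs to Work, so Work is most probable.

Work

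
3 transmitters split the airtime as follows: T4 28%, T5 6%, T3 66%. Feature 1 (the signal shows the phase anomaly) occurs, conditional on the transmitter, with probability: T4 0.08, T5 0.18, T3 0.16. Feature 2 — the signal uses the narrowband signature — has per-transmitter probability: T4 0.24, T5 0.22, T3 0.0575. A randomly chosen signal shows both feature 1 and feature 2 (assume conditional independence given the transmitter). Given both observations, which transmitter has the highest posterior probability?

T3

Compute prior × likelihood for every hypothesis:
  T4: 0.28 × 0.08 × 0.24 = 0.005376
  T5: 0.06 × 0.18 × 0.22 = 0.002376
  T3: 0.66 × 0.16 × 0.0575 = 0.006072
Total = 0.013824.
Largest term belongs to T3, so T3 is most probable.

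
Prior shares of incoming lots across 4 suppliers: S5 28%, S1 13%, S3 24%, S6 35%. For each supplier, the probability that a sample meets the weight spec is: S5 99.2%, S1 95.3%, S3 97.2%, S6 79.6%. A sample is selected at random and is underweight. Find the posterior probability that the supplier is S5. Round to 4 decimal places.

Taking complements, P(underweight | each) = S5 0.008, S1 0.047, S3 0.028, S6 0.204.
By Bayes' rule, posterior ∝ prior × likelihood:
  S5: 0.28 × 0.008 = 0.00224
  S1: 0.13 × 0.047 = 0.00611
  S3: 0.24 × 0.028 = 0.00672
  S6: 0.35 × 0.204 = 0.0714
Sum = 0.08647.
P(S5 | evidence) = 0.00224 / 0.08647 ≈ 0.0259.

0.0259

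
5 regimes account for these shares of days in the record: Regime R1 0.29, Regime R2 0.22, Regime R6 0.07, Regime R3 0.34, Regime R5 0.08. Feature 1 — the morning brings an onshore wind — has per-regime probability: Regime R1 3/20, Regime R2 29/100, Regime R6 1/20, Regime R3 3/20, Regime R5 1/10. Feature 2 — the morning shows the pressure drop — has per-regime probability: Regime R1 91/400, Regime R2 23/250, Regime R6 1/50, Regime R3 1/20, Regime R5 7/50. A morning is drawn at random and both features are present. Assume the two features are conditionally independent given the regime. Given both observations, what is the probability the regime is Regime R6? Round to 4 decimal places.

0.0036

Prior × likelihood for each hypothesis:
  Regime R1: 0.29 × 0.15 × 0.2275 = 0.00989625
  Regime R2: 0.22 × 0.29 × 0.092 = 0.0058696
  Regime R6: 0.07 × 0.05 × 0.02 = 0.00007
  Regime R3: 0.34 × 0.15 × 0.05 = 0.00255
  Regime R5: 0.08 × 0.1 × 0.14 = 0.00112
Normalizing constant = 0.01950585.
P(Regime R6 | evidence) = 0.00007 / 0.01950585 ≈ 0.0036.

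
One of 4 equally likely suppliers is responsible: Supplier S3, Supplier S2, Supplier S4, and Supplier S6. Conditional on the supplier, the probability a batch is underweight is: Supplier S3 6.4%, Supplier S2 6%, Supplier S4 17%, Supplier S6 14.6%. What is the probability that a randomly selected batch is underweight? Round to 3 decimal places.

0.110

With a uniform prior (1/4 each), posterior ∝ likelihood:
  Supplier S3: 0.064
  Supplier S2: 0.06
  Supplier S4: 0.17
  Supplier S6: 0.146
P(underweight) = (1/4) × (0.064 + 0.06 + 0.17 + 0.146) = 0.44/4 ≈ 0.110.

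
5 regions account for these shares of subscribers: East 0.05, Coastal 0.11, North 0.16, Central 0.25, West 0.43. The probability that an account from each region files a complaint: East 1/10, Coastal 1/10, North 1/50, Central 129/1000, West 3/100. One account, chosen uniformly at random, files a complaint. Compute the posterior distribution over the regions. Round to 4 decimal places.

East 0.0777, Coastal 0.1709, North 0.0497, Central 0.5012, West 0.2005

Unnormalized posteriors (prior × likelihood):
  East: 0.05 × 0.1 = 0.005
  Coastal: 0.11 × 0.1 = 0.011
  North: 0.16 × 0.02 = 0.0032
  Central: 0.25 × 0.129 = 0.03225
  West: 0.43 × 0.03 = 0.0129
Total = 0.06435.
P(East | complaint) = 0.005/0.06435 ≈ 0.0777
P(Coastal | complaint) = 0.011/0.06435 ≈ 0.1709
P(North | complaint) = 0.0032/0.06435 ≈ 0.0497
P(Central | complaint) = 0.03225/0.06435 ≈ 0.5012
P(West | complaint) = 0.0129/0.06435 ≈ 0.2005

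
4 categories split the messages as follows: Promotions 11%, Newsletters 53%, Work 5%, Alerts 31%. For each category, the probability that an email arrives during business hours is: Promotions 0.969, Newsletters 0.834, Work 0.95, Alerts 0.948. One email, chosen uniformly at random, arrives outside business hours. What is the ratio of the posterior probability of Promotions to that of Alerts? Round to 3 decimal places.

0.212

Taking complements, P(off-hours | each) = Promotions 0.031, Newsletters 0.166, Work 0.05, Alerts 0.052.
By Bayes' rule, posterior ∝ prior × likelihood:
  Promotions: 0.11 × 0.031 = 0.00341
  Newsletters: 0.53 × 0.166 = 0.08798
  Work: 0.05 × 0.05 = 0.0025
  Alerts: 0.31 × 0.052 = 0.01612
Sum = 0.11001.
The ratio is 0.00341 / 0.01612 (the normalizer cancels) = 0.212.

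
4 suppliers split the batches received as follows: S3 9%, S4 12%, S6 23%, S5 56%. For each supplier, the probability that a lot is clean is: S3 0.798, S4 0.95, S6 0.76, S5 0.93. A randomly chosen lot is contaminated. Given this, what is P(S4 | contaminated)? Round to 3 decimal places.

0.051

Taking complements, P(contaminated | each) = S3 0.202, S4 0.05, S6 0.24, S5 0.07.
By Bayes' rule, posterior ∝ prior × likelihood:
  S3: 0.09 × 0.202 = 0.01818
  S4: 0.12 × 0.05 = 0.006
  S6: 0.23 × 0.24 = 0.0552
  S5: 0.56 × 0.07 = 0.0392
Sum = 0.11858.
P(S4 | evidence) = 0.006 / 0.11858 ≈ 0.051.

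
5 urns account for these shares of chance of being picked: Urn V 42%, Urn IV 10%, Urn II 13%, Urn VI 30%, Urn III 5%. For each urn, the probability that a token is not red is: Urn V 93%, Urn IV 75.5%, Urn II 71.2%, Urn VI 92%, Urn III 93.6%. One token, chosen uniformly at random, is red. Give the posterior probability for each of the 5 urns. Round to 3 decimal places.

Taking complements, P(red | each) = Urn V 0.07, Urn IV 0.245, Urn II 0.288, Urn VI 0.08, Urn III 0.064.
Unnormalized posteriors (prior × likelihood):
  Urn V: 0.42 × 0.07 = 0.0294
  Urn IV: 0.1 × 0.245 = 0.0245
  Urn II: 0.13 × 0.288 = 0.03744
  Urn VI: 0.3 × 0.08 = 0.024
  Urn III: 0.05 × 0.064 = 0.0032
Total = 0.11854.
P(Urn V | red) = 0.0294/0.11854 ≈ 0.248
P(Urn IV | red) = 0.0245/0.11854 ≈ 0.207
P(Urn II | red) = 0.03744/0.11854 ≈ 0.316
P(Urn VI | red) = 0.024/0.11854 ≈ 0.202
P(Urn III | red) = 0.0032/0.11854 ≈ 0.027

Urn V 0.248, Urn IV 0.207, Urn II 0.316, Urn VI 0.202, Urn III 0.027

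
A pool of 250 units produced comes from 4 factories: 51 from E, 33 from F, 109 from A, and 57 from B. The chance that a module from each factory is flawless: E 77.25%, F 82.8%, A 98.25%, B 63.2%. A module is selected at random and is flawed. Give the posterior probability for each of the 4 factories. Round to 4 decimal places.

E 0.2889, F 0.1413, A 0.0475, B 0.5223

Taking complements, P(flawed | each) = E 0.2275, F 0.172, A 0.0175, B 0.368.
By Bayes' rule, posterior ∝ prior × likelihood:
  E: 0.204 × 0.2275 = 0.04641
  F: 0.132 × 0.172 = 0.022704
  A: 0.436 × 0.0175 = 0.00763
  B: 0.228 × 0.368 = 0.083904
Total = 0.160648.
P(E | flawed) = 0.04641/0.160648 ≈ 0.2889
P(F | flawed) = 0.022704/0.160648 ≈ 0.1413
P(A | flawed) = 0.00763/0.160648 ≈ 0.0475
P(B | flawed) = 0.083904/0.160648 ≈ 0.5223
(Check: 0.2889+0.1413+0.0475+0.5223 = 1.0000.)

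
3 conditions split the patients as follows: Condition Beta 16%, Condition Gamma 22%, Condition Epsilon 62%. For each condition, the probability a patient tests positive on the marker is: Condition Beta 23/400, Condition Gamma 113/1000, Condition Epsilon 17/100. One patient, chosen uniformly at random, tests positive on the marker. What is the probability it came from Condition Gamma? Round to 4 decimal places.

0.1783

Unnormalized posteriors (prior × likelihood):
  Condition Beta: 0.16 × 0.0575 = 0.0092
  Condition Gamma: 0.22 × 0.113 = 0.02486
  Condition Epsilon: 0.62 × 0.17 = 0.1054
Normalizing constant = 0.13946.
P(Condition Gamma | evidence) = 0.02486 / 0.13946 ≈ 0.1783.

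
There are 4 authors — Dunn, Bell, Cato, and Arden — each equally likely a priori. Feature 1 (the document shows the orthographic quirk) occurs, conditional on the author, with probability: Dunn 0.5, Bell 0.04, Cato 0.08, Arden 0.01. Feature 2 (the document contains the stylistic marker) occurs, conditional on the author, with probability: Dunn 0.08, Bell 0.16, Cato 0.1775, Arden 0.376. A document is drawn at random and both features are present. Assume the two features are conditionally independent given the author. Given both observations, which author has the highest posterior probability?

With a uniform prior (1/4 each), posterior ∝ likelihood:
  Dunn: 0.5 × 0.08 = 0.04
  Bell: 0.04 × 0.16 = 0.0064
  Cato: 0.08 × 0.1775 = 0.0142
  Arden: 0.01 × 0.376 = 0.00376
Total = 0.06436.
Largest term belongs to Dunn, so Dunn is most probable.

Dunn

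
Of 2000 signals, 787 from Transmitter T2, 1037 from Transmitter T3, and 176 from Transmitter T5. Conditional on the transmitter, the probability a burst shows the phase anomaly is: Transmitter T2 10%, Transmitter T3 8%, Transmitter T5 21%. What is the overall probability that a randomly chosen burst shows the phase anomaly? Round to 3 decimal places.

0.099

Unnormalized posteriors (prior × likelihood):
  Transmitter T2: 0.3935 × 0.1 = 0.03935
  Transmitter T3: 0.5185 × 0.08 = 0.04148
  Transmitter T5: 0.088 × 0.21 = 0.01848
P(anomaly) = 0.03935 + 0.04148 + 0.01848 = 0.09931 → 0.099.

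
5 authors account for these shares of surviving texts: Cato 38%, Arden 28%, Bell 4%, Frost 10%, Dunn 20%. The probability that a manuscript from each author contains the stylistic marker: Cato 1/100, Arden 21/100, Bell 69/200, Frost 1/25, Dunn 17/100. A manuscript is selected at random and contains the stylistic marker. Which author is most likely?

Compute prior × likelihood for every hypothesis:
  Cato: 0.38 × 0.01 = 0.0038
  Arden: 0.28 × 0.21 = 0.0588
  Bell: 0.04 × 0.345 = 0.0138
  Frost: 0.1 × 0.04 = 0.004
  Dunn: 0.2 × 0.17 = 0.034
Total = 0.1144.
Largest term belongs to Arden, so Arden is most probable.

Arden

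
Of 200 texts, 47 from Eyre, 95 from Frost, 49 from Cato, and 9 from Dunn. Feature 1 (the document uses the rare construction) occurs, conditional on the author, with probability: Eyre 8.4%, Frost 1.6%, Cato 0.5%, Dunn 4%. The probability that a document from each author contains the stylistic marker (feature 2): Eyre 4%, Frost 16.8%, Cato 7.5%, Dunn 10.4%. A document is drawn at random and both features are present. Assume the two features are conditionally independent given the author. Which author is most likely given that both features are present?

Frost

By Bayes' rule, posterior ∝ prior × likelihood:
  Eyre: 0.235 × 0.084 × 0.04 = 0.0007896
  Frost: 0.475 × 0.016 × 0.168 = 0.0012768
  Cato: 0.245 × 0.005 × 0.075 = 0.000091875
  Dunn: 0.045 × 0.04 × 0.104 = 0.0001872
Sum = 0.002345475.
Largest term belongs to Frost, so Frost is most probable.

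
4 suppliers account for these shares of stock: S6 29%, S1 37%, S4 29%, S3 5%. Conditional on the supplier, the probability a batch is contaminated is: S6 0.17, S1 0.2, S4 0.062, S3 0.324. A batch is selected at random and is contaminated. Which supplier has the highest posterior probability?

S1

Unnormalized posteriors (prior × likelihood):
  S6: 0.29 × 0.17 = 0.0493
  S1: 0.37 × 0.2 = 0.074
  S4: 0.29 × 0.062 = 0.01798
  S3: 0.05 × 0.324 = 0.0162
Normalizing constant = 0.15748.
Largest term belongs to S1, so S1 is most probable.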